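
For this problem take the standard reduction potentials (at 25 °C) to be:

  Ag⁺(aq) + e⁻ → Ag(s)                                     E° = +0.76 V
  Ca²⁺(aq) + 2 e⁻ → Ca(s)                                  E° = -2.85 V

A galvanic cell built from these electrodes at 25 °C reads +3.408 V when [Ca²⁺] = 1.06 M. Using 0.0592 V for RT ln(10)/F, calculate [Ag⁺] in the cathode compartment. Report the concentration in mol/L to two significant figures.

0.00040 M

Ag⁺/Ag is the cathode, Ca²⁺/Ca the anode: E°cell = +3.61 V, n = 2.
Overall reaction: 2 Ag⁺(aq) + Ca(s) → 2 Ag(s) + Ca²⁺(aq); Q = [Ca²⁺]^1/[Ag⁺]^2.
From E = E° − (0.0592/n) log Q: log Q = (E° − E)·n/0.0592 = (+3.61 − (+3.408))·2/0.0592 = 6.8243.
So 2·log[Ag⁺] = 1·log(1.06) − log Q = 0.0253 − (6.8243) = -6.7990; log[Ag⁺] = -6.7990 / 2 = -3.3995; [Ag⁺] = 10^(-3.3995) ≈ 0.00040 M.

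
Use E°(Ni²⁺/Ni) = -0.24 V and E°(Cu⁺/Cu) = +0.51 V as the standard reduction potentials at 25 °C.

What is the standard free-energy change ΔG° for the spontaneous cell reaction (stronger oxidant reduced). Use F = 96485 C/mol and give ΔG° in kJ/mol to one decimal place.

Cu⁺/Cu (E° = +0.51 V) is the cathode; Ni²⁺/Ni (E° = -0.24 V) is the anode, so E°cell = +0.75 V.
Balancing electrons gives n = 2 (lcm of 1 and 2).
ΔG° = −nFE° = −(2)(96485)(+0.75) = -144,728 J = -144.7 kJ/mol.

-144.7 kJ/mol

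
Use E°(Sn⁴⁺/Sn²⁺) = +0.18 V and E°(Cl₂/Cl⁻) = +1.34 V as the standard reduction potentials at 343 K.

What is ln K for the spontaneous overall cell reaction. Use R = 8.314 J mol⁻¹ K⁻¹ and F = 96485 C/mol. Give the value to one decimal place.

78.5

Cathode: Cl₂/Cl⁻; anode: Sn⁴⁺/Sn²⁺. E°cell = (+1.34) − (+0.18) = +1.16 V, with n = 2.
ΔG° = −nFE° = −RT ln K, so ln K = nFE°/(RT) = (2)(96485)(+1.16) / ((8.314)(343)) = 78.495.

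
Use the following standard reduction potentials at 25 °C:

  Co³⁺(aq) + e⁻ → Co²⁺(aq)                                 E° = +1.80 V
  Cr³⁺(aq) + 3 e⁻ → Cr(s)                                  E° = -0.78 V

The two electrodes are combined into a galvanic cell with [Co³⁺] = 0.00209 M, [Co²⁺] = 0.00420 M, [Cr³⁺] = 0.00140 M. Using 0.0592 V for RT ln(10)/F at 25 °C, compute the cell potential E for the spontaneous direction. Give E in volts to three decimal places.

Co³⁺/Co²⁺ is the cathode (higher E°), Cr³⁺/Cr the anode: E°cell = +1.80 − (-0.78) = +2.58 V, n = 3.
Overall: 3 Co³⁺(aq) + Cr(s) → 3 Co²⁺(aq) + Cr³⁺(aq)
Q = [Co²⁺]^3·[Cr³⁺] / ([Co³⁺]^3); log Q = -1.945.
E = E° − (0.0592/n) log Q = +2.58 − (0.0592/3)(-1.945) = +2.618 V.

+2.618 V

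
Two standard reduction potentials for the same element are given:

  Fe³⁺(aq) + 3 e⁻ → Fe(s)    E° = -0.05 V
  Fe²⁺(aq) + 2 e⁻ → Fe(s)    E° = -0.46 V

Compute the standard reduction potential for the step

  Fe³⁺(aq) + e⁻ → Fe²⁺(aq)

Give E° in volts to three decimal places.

+0.770 V

Sequential free energies add, so n₃E°₃ = n₁E°₁ + n₂E°₂.
With n₃ = 3, and the known step contributing 2×(-0.46) V, the unknown satisfies 1·E° = 3×(-0.05) − 2×(-0.46) = +0.770.
E° = +0.770 / 1 = +0.770 V.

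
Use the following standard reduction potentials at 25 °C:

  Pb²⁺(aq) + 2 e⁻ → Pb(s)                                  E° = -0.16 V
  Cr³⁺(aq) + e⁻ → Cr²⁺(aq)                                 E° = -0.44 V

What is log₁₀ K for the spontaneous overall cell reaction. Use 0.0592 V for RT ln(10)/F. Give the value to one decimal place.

Cathode: Pb²⁺/Pb; anode: Cr³⁺/Cr²⁺. E°cell = +0.28 V, n = 2.
log K = nE°cell / 0.0592 = (2)(+0.28) / 0.0592 = 9.5.

9.5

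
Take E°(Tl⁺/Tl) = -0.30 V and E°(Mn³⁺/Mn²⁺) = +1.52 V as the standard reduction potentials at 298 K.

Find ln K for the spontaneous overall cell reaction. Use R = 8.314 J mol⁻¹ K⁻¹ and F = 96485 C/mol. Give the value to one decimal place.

Cathode: Mn³⁺/Mn²⁺; anode: Tl⁺/Tl. E°cell = (+1.52) − (-0.30) = +1.82 V, with n = 1.
ΔG° = −nFE° = −RT ln K, so ln K = nFE°/(RT) = (1)(96485)(+1.82) / ((8.314)(298)) = 70.877.

70.9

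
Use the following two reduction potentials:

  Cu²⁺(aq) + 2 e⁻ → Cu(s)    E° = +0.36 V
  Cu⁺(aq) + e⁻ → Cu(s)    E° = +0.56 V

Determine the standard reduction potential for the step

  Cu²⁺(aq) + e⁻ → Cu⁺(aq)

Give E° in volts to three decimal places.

+0.160 V

Sequential free energies add, so n₃E°₃ = n₁E°₁ + n₂E°₂.
With n₃ = 2, and the known step contributing 1×(+0.56) V, the unknown satisfies 1·E° = 2×(+0.36) − 1×(+0.56) = +0.160.
E° = +0.160 / 1 = +0.160 V.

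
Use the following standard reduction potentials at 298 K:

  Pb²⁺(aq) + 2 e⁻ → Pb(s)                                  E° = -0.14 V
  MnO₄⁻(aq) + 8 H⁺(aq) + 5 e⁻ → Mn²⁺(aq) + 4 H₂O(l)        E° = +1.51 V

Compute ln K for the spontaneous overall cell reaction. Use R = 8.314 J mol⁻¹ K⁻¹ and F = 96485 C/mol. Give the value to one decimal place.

Cathode: MnO₄⁻/Mn²⁺; anode: Pb²⁺/Pb. E°cell = (+1.51) − (-0.14) = +1.65 V, with n = 10.
ΔG° = −nFE° = −RT ln K, so ln K = nFE°/(RT) = (10)(96485)(+1.65) / ((8.314)(298)) = 642.566.

642.6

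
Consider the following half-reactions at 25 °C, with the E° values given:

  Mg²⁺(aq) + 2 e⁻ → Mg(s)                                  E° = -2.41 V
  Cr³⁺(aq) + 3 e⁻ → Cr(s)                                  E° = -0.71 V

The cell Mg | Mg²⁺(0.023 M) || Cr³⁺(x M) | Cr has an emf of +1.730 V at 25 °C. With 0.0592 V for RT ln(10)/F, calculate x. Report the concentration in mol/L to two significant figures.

0.12 M

Cr³⁺/Cr is the cathode, Mg²⁺/Mg the anode: E°cell = +1.70 V, n = 6.
Overall reaction: 2 Cr³⁺(aq) + 3 Mg(s) → 2 Cr(s) + 3 Mg²⁺(aq); Q = [Mg²⁺]^3/[Cr³⁺]^2.
From E = E° − (0.0592/n) log Q: log Q = (E° − E)·n/0.0592 = (+1.70 − (+1.730))·6/0.0592 = -3.0405.
So 2·log[Cr³⁺] = 3·log(0.023) − log Q = -4.9148 − (-3.0405) = -1.8743; log[Cr³⁺] = -1.8743 / 2 = -0.9372; [Cr³⁺] = 10^(-0.9372) ≈ 0.12 M.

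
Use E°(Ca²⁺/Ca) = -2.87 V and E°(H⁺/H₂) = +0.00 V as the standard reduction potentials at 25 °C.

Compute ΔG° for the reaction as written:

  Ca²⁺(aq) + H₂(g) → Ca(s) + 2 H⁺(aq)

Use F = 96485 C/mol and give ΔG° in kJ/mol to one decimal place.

+553.8 kJ/mol

As written, Ca²⁺/Ca is reduced (cathode) and H⁺/H₂ is oxidised (anode), so E°cell = (-2.87) − (+0.00) = -2.87 V.
Balancing electrons gives n = 2.
ΔG° = −nFE° = −(2)(96485)(-2.87) = 553,824 J = +553.8 kJ/mol.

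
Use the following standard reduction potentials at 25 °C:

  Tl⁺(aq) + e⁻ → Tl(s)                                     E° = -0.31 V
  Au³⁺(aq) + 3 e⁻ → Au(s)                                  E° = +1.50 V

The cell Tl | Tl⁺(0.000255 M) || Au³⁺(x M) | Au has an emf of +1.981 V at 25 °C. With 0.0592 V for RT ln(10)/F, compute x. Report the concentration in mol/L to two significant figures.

Au³⁺/Au is the cathode, Tl⁺/Tl the anode: E°cell = +1.81 V, n = 3.
Overall reaction: Au³⁺(aq) + 3 Tl(s) → Au(s) + 3 Tl⁺(aq); Q = [Tl⁺]^3/[Au³⁺]^1.
From E = E° − (0.0592/n) log Q: log Q = (E° − E)·n/0.0592 = (+1.81 − (+1.981))·3/0.0592 = -8.6655.
So 1·log[Au³⁺] = 3·log(0.000255) − log Q = -10.7804 − (-8.6655) = -2.1149; [Au³⁺] = 10^(-2.1149) ≈ 0.0077 M.

0.0077 M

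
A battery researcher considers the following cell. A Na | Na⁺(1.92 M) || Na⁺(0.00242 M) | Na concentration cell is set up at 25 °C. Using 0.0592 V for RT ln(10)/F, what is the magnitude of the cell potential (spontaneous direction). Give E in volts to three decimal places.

+0.172 V

For a concentration cell E°cell = 0. The 1.92 M side is the cathode (reduction is favoured where [Na⁺] is higher).
With n = 1, E = −(0.0592/1) log([Na⁺]ₐₙ/[Na⁺]꜀ₐₜ) = −(0.0592/1) log(0.00242/1.92) = −(0.0592/1)(-2.899) = +0.172 V.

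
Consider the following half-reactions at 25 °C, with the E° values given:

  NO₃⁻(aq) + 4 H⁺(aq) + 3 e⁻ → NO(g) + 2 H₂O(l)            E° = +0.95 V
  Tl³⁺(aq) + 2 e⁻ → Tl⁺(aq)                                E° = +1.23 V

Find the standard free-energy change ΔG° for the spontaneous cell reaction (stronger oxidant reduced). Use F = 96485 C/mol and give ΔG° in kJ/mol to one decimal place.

-162.1 kJ/mol

Tl³⁺/Tl⁺ (E° = +1.23 V) is the cathode; NO₃⁻/NO (E° = +0.95 V) is the anode, so E°cell = +0.28 V.
Balancing electrons gives n = 6 (lcm of 2 and 3).
ΔG° = −nFE° = −(6)(96485)(+0.28) = -162,095 J = -162.1 kJ/mol.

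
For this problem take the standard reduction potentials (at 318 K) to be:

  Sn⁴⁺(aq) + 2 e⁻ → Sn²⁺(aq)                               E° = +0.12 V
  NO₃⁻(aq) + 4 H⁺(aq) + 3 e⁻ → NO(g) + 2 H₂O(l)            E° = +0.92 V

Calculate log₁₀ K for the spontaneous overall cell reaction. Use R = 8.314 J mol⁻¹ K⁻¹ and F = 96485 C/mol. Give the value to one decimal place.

Cathode: NO₃⁻/NO; anode: Sn⁴⁺/Sn²⁺. E°cell = (+0.92) − (+0.12) = +0.80 V, with n = 6.
ΔG° = −nFE° = −RT ln K, so ln K = nFE°/(RT) = (6)(96485)(+0.80) / ((8.314)(318)) = 175.172.
log₁₀ K = 175.172 / ln 10 = 76.1.

76.1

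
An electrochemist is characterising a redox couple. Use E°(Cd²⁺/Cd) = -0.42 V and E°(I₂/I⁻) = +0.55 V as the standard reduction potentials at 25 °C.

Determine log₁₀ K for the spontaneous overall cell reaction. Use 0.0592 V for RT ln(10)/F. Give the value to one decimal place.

Cathode: I₂/I⁻; anode: Cd²⁺/Cd. E°cell = +0.97 V, n = 2.
log K = nE°cell / 0.0592 = (2)(+0.97) / 0.0592 = 32.8.

32.8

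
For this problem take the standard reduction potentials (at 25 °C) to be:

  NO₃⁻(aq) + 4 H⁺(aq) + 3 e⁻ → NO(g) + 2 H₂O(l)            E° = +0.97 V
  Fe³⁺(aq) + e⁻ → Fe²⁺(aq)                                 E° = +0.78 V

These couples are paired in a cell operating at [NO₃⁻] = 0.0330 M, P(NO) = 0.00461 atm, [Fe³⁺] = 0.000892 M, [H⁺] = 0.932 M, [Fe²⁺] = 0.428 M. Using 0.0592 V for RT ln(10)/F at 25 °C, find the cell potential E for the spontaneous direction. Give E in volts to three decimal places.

NO₃⁻/NO is the cathode (higher E°), Fe³⁺/Fe²⁺ the anode: E°cell = +0.97 − (+0.78) = +0.19 V, n = 3.
Overall: NO₃⁻(aq) + 4 H⁺(aq) + 3 Fe²⁺(aq) → NO(g) + 2 H₂O(l) + 3 Fe³⁺(aq)
Q = P(NO)·[Fe³⁺]^3 / ([NO₃⁻]·[H⁺]^4·[Fe²⁺]^3); log Q = -8.776.
E = E° − (0.0592/n) log Q = +0.19 − (0.0592/3)(-8.776) = +0.363 V.

+0.363 V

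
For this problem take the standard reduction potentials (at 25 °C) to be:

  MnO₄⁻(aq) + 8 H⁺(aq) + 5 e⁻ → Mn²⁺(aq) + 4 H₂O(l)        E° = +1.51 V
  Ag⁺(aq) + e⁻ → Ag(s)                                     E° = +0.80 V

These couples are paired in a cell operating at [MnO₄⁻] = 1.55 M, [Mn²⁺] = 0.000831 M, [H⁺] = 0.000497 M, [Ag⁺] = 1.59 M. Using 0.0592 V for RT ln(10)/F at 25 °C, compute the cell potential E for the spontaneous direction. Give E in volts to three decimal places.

MnO₄⁻/Mn²⁺ is the cathode (higher E°), Ag⁺/Ag the anode: E°cell = +1.51 − (+0.80) = +0.71 V, n = 5.
Overall: MnO₄⁻(aq) + 8 H⁺(aq) + 5 Ag(s) → Mn²⁺(aq) + 4 H₂O(l) + 5 Ag⁺(aq)
Q = [Mn²⁺]·[Ag⁺]^5 / ([MnO₄⁻]·[H⁺]^8); log Q = 24.165.
E = E° − (0.0592/n) log Q = +0.71 − (0.0592/5)(24.165) = +0.424 V.

+0.424 V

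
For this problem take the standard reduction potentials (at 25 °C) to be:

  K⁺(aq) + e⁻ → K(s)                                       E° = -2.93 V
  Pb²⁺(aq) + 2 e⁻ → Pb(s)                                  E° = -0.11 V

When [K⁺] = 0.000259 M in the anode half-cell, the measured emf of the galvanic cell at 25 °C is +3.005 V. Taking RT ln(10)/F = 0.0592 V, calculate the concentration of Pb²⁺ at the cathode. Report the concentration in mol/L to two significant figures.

Pb²⁺/Pb is the cathode, K⁺/K the anode: E°cell = +2.82 V, n = 2.
Overall reaction: Pb²⁺(aq) + 2 K(s) → Pb(s) + 2 K⁺(aq); Q = [K⁺]^2/[Pb²⁺]^1.
From E = E° − (0.0592/n) log Q: log Q = (E° − E)·n/0.0592 = (+2.82 − (+3.005))·2/0.0592 = -6.2500.
So 1·log[Pb²⁺] = 2·log(0.000259) − log Q = -7.1734 − (-6.2500) = -0.9234; [Pb²⁺] = 10^(-0.9234) ≈ 0.12 M.

0.12 M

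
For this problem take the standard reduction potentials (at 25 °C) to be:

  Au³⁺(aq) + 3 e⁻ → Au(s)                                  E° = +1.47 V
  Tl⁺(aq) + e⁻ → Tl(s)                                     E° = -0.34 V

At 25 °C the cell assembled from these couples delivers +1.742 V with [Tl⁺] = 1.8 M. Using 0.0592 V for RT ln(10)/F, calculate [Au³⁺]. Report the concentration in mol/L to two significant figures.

Au³⁺/Au is the cathode, Tl⁺/Tl the anode: E°cell = +1.81 V, n = 3.
Overall reaction: Au³⁺(aq) + 3 Tl(s) → Au(s) + 3 Tl⁺(aq); Q = [Tl⁺]^3/[Au³⁺]^1.
From E = E° − (0.0592/n) log Q: log Q = (E° − E)·n/0.0592 = (+1.81 − (+1.742))·3/0.0592 = 3.4459.
So 1·log[Au³⁺] = 3·log(1.8) − log Q = 0.7658 − (3.4459) = -2.6801; [Au³⁺] = 10^(-2.6801) ≈ 0.0021 M.

0.0021 M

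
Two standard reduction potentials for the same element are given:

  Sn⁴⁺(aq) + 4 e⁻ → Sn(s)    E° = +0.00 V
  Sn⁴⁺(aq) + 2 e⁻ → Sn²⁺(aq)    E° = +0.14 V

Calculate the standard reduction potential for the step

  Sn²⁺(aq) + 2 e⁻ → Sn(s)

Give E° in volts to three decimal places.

-0.140 V

Sequential free energies add, so n₃E°₃ = n₁E°₁ + n₂E°₂.
With n₃ = 4, and the known step contributing 2×(+0.14) V, the unknown satisfies 2·E° = 4×(+0.00) − 2×(+0.14) = -0.280.
E° = -0.280 / 2 = -0.140 V.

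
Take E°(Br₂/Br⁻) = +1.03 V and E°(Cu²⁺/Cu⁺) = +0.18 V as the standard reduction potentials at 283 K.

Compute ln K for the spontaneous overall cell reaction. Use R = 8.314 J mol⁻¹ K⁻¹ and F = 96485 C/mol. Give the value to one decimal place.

69.7

Cathode: Br₂/Br⁻; anode: Cu²⁺/Cu⁺. E°cell = (+1.03) − (+0.18) = +0.85 V, with n = 2.
ΔG° = −nFE° = −RT ln K, so ln K = nFE°/(RT) = (2)(96485)(+0.85) / ((8.314)(283)) = 69.713.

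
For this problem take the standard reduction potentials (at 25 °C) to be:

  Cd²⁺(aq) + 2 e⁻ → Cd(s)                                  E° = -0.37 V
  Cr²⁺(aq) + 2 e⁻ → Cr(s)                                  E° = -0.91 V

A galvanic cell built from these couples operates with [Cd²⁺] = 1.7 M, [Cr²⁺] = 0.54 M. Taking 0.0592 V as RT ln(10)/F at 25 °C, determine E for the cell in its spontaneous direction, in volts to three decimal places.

+0.555 V

Cd²⁺/Cd is the cathode (higher E°), Cr²⁺/Cr the anode: E°cell = -0.37 − (-0.91) = +0.54 V, n = 2.
Overall: Cd²⁺(aq) + Cr(s) → Cd(s) + Cr²⁺(aq)
Q = [Cr²⁺] / ([Cd²⁺]); log Q = -0.498.
E = E° − (0.0592/n) log Q = +0.54 − (0.0592/2)(-0.498) = +0.555 V.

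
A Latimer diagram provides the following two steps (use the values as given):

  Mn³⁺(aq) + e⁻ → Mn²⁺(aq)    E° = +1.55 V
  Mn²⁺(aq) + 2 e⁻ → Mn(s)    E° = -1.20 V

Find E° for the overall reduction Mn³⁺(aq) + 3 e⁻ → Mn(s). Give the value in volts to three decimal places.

-0.283 V

Standard free energies of sequential steps add: ΔG°₃ = ΔG°₁ + ΔG°₂, so n₃E°₃ = n₁E°₁ + n₂E°₂.
E°₃ = (1×+1.55 + 2×-1.20) / 3 = (-0.850) / 3 = -0.283 V.
E° values themselves are not directly additive — weighting by electron count is essential.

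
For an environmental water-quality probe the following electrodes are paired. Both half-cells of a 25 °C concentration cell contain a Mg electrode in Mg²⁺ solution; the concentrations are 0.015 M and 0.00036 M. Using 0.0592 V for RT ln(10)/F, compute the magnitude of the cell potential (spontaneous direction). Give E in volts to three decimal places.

+0.048 V

For a concentration cell E°cell = 0. The 0.015 M side is the cathode (reduction is favoured where [Mg²⁺] is higher).
With n = 2, E = −(0.0592/2) log([Mg²⁺]ₐₙ/[Mg²⁺]꜀ₐₜ) = −(0.0592/2) log(0.00036/0.015) = −(0.0592/2)(-1.620) = +0.048 V.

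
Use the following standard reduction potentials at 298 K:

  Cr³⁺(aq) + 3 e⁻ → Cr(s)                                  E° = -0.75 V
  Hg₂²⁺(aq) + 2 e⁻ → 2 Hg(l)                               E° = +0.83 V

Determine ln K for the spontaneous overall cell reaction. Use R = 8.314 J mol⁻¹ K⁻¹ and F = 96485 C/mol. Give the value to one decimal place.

Cathode: Hg₂²⁺/Hg; anode: Cr³⁺/Cr. E°cell = (+0.83) − (-0.75) = +1.58 V, with n = 6.
ΔG° = −nFE° = −RT ln K, so ln K = nFE°/(RT) = (6)(96485)(+1.58) / ((8.314)(298)) = 369.183.

369.2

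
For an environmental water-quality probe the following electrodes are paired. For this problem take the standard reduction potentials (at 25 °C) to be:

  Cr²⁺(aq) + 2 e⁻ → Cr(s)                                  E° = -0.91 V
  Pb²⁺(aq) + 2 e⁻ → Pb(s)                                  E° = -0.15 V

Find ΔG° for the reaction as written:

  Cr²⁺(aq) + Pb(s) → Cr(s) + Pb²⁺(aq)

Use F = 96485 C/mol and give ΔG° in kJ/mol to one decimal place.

+146.7 kJ/mol

As written, Cr²⁺/Cr is reduced (cathode) and Pb²⁺/Pb is oxidised (anode), so E°cell = (-0.91) − (-0.15) = -0.76 V.
Balancing electrons gives n = 2.
ΔG° = −nFE° = −(2)(96485)(-0.76) = 146,657 J = +146.7 kJ/mol.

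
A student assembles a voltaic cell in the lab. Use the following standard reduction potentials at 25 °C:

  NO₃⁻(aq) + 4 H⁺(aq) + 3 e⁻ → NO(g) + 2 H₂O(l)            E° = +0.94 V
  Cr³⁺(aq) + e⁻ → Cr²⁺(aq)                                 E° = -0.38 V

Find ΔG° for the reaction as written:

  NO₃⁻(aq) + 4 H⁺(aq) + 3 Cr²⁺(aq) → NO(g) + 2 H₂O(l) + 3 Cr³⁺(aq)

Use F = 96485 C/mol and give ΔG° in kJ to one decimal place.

-382.1 kJ

As written, NO₃⁻/NO is reduced (cathode) and Cr³⁺/Cr²⁺ is oxidised (anode), so E°cell = (+0.94) − (-0.38) = +1.32 V.
Balancing electrons gives n = 3.
ΔG° = −nFE° = −(3)(96485)(+1.32) = -382,081 J = -382.1 kJ.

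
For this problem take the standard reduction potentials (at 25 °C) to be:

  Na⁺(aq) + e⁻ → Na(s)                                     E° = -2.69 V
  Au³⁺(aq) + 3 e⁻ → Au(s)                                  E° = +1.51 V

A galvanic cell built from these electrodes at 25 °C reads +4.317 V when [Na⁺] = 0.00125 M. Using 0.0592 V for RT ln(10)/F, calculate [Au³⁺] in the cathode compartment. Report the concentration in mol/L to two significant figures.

Au³⁺/Au is the cathode, Na⁺/Na the anode: E°cell = +4.20 V, n = 3.
Overall reaction: Au³⁺(aq) + 3 Na(s) → Au(s) + 3 Na⁺(aq); Q = [Na⁺]^3/[Au³⁺]^1.
From E = E° − (0.0592/n) log Q: log Q = (E° − E)·n/0.0592 = (+4.20 − (+4.317))·3/0.0592 = -5.9291.
So 1·log[Au³⁺] = 3·log(0.00125) − log Q = -8.7093 − (-5.9291) = -2.7802; [Au³⁺] = 10^(-2.7802) ≈ 0.0017 M.

0.0017 M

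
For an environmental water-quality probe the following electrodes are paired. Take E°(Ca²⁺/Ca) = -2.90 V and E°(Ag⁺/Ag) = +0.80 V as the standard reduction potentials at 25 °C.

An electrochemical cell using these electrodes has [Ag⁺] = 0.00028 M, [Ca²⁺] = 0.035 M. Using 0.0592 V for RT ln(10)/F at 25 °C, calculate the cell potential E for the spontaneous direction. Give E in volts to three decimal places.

+3.533 V

Ag⁺/Ag is the cathode (higher E°), Ca²⁺/Ca the anode: E°cell = +0.80 − (-2.90) = +3.70 V, n = 2.
Overall: 2 Ag⁺(aq) + Ca(s) → 2 Ag(s) + Ca²⁺(aq)
Q = [Ca²⁺] / ([Ag⁺]^2); log Q = 5.650.
E = E° − (0.0592/n) log Q = +3.70 − (0.0592/2)(5.650) = +3.533 V.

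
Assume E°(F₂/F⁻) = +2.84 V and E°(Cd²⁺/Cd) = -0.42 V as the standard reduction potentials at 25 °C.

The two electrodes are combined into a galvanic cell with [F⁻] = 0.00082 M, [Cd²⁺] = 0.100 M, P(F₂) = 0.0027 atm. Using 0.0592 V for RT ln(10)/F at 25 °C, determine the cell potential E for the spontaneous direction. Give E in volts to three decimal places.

+3.396 V

F₂/F⁻ is the cathode (higher E°), Cd²⁺/Cd the anode: E°cell = +2.84 − (-0.42) = +3.26 V, n = 2.
Overall: F₂(g) + Cd(s) → 2 F⁻(aq) + Cd²⁺(aq)
Q = [F⁻]^2·[Cd²⁺] / (P(F₂)); log Q = -4.604.
E = E° − (0.0592/n) log Q = +3.26 − (0.0592/2)(-4.604) = +3.396 V.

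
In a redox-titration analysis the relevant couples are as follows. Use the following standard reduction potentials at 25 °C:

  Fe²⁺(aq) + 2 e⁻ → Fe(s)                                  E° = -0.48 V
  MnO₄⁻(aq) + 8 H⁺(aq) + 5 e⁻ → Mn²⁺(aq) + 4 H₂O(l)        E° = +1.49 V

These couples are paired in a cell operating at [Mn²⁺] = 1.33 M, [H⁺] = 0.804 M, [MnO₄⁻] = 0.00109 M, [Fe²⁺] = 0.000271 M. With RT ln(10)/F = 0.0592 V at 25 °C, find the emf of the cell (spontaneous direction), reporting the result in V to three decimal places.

MnO₄⁻/Mn²⁺ is the cathode (higher E°), Fe²⁺/Fe the anode: E°cell = +1.49 − (-0.48) = +1.97 V, n = 10.
Overall: 2 MnO₄⁻(aq) + 16 H⁺(aq) + 5 Fe(s) → 2 Mn²⁺(aq) + 8 H₂O(l) + 5 Fe²⁺(aq)
Q = [Mn²⁺]^2·[Fe²⁺]^5 / ([MnO₄⁻]^2·[H⁺]^16); log Q = -10.146.
E = E° − (0.0592/n) log Q = +1.97 − (0.0592/10)(-10.146) = +2.030 V.

+2.030 V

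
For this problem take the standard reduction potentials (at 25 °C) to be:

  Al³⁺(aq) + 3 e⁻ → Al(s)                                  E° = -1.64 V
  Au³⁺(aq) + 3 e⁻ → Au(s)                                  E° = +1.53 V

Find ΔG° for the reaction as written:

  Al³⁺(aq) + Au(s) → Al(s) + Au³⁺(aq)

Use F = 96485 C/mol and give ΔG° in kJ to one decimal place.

+917.6 kJ

As written, Al³⁺/Al is reduced (cathode) and Au³⁺/Au is oxidised (anode), so E°cell = (-1.64) − (+1.53) = -3.17 V.
Balancing electrons gives n = 3.
ΔG° = −nFE° = −(3)(96485)(-3.17) = 917,572 J = +917.6 kJ.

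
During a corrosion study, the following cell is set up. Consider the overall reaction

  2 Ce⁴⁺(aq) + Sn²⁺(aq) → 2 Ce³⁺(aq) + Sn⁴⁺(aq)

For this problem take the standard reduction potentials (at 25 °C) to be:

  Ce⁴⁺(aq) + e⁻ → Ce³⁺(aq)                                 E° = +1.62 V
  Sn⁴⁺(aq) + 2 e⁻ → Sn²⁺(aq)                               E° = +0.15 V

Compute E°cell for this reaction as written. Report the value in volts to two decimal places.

The Ce⁴⁺/Ce³⁺ couple has the higher reduction potential, so it is the cathode; Sn⁴⁺/Sn²⁺ is oxidised at the anode.
E°cell = E°(cathode) − E°(anode) = (+1.62) − (+0.15) = +1.47 V.

+1.47 V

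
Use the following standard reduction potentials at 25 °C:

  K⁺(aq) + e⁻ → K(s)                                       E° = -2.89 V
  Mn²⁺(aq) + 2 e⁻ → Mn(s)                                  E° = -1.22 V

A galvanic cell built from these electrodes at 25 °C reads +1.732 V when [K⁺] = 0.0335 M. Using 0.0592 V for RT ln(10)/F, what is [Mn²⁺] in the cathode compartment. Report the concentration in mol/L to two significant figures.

Mn²⁺/Mn is the cathode, K⁺/K the anode: E°cell = +1.67 V, n = 2.
Overall reaction: Mn²⁺(aq) + 2 K(s) → Mn(s) + 2 K⁺(aq); Q = [K⁺]^2/[Mn²⁺]^1.
From E = E° − (0.0592/n) log Q: log Q = (E° − E)·n/0.0592 = (+1.67 − (+1.732))·2/0.0592 = -2.0946.
So 1·log[Mn²⁺] = 2·log(0.0335) − log Q = -2.9499 − (-2.0946) = -0.8553; [Mn²⁺] = 10^(-0.8553) ≈ 0.14 M.

0.14 M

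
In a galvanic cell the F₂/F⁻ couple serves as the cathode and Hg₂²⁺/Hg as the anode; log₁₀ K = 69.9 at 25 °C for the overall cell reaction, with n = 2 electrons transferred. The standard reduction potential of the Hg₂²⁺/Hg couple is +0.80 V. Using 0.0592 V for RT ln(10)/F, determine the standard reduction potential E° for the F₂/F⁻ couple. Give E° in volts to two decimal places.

+2.87 V

E°cell = (0.0592/n)·log K = (0.0592/2)(69.9) = +2.069 V.
Since F₂/F⁻ is the cathode and Hg₂²⁺/Hg the anode, E°cell = E°(F₂/F⁻) − E°(Hg₂²⁺/Hg).
So E°(F₂/F⁻) = E°cell + E°(Hg₂²⁺/Hg) = +2.069 + (+0.80) = +2.87 V.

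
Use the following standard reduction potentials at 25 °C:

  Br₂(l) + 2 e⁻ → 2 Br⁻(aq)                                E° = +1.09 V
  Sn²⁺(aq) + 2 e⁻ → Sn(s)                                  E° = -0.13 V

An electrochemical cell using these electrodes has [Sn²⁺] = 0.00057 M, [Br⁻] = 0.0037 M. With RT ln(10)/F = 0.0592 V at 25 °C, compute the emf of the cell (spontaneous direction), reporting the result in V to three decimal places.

+1.460 V

Br₂/Br⁻ is the cathode (higher E°), Sn²⁺/Sn the anode: E°cell = +1.09 − (-0.13) = +1.22 V, n = 2.
Overall: Br₂(l) + Sn(s) → 2 Br⁻(aq) + Sn²⁺(aq)
Q = [Br⁻]^2·[Sn²⁺]; log Q = -8.108.
E = E° − (0.0592/n) log Q = +1.22 − (0.0592/2)(-8.108) = +1.460 V.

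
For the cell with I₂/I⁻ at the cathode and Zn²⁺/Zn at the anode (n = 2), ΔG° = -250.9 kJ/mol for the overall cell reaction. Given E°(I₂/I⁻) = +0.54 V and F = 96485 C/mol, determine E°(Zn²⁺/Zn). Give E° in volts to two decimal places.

-0.76 V

E°cell = −ΔG°/(nF) = −(-250.9×10³)/((2)(96485)) = +1.300 V.
Since I₂/I⁻ is the cathode and Zn²⁺/Zn the anode, E°cell = E°(I₂/I⁻) − E°(Zn²⁺/Zn).
So E°(Zn²⁺/Zn) = E°(I₂/I⁻) − E°cell = (+0.54) − (+1.300) = -0.76 V.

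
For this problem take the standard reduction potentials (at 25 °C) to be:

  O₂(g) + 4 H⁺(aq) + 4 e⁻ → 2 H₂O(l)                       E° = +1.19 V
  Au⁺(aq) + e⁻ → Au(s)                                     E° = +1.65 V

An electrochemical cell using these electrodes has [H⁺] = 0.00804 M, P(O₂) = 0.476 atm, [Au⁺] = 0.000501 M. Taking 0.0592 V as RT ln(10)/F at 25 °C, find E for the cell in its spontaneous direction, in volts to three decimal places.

Au⁺/Au is the cathode (higher E°), O₂/H₂O the anode: E°cell = +1.65 − (+1.19) = +0.46 V, n = 4.
Overall: 4 Au⁺(aq) + 2 H₂O(l) → 4 Au(s) + O₂(g) + 4 H⁺(aq)
Q = P(O₂)·[H⁺]^4 / ([Au⁺]^4); log Q = 4.499.
E = E° − (0.0592/n) log Q = +0.46 − (0.0592/4)(4.499) = +0.393 V.

+0.393 V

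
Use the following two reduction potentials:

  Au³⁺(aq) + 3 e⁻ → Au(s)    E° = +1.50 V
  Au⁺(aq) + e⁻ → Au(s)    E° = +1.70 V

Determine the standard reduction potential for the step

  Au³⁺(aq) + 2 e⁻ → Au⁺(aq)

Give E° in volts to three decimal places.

Sequential free energies add, so n₃E°₃ = n₁E°₁ + n₂E°₂.
With n₃ = 3, and the known step contributing 1×(+1.70) V, the unknown satisfies 2·E° = 3×(+1.50) − 1×(+1.70) = +2.800.
E° = +2.800 / 2 = +1.400 V.

+1.400 V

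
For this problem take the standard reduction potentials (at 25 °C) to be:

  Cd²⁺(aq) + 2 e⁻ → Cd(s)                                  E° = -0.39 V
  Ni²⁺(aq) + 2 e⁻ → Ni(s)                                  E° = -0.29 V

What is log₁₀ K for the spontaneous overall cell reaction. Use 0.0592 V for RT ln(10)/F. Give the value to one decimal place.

Cathode: Ni²⁺/Ni; anode: Cd²⁺/Cd. E°cell = +0.10 V, n = 2.
log K = nE°cell / 0.0592 = (2)(+0.10) / 0.0592 = 3.4.

3.4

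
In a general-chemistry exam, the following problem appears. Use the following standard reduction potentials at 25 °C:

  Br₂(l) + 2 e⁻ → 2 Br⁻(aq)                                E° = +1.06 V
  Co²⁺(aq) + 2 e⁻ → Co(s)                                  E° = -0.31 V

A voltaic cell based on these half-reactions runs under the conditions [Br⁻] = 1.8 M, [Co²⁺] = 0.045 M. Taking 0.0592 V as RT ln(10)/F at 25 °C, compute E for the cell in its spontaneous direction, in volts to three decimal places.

Br₂/Br⁻ is the cathode (higher E°), Co²⁺/Co the anode: E°cell = +1.06 − (-0.31) = +1.37 V, n = 2.
Overall: Br₂(l) + Co(s) → 2 Br⁻(aq) + Co²⁺(aq)
Q = [Br⁻]^2·[Co²⁺]; log Q = -0.836.
E = E° − (0.0592/n) log Q = +1.37 − (0.0592/2)(-0.836) = +1.395 V.

+1.395 V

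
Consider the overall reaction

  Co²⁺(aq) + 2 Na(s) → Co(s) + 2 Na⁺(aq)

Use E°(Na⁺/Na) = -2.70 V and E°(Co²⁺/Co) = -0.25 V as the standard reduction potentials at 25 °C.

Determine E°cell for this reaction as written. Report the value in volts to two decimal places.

+2.45 V

The Co²⁺/Co couple has the higher reduction potential, so it is the cathode; Na⁺/Na is oxidised at the anode.
E°cell = E°(cathode) − E°(anode) = (-0.25) − (-2.70) = +2.45 V.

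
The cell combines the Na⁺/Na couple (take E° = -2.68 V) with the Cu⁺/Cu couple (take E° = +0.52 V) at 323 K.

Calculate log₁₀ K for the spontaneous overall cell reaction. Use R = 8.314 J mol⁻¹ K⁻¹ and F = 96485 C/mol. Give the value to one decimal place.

Cathode: Cu⁺/Cu; anode: Na⁺/Na. E°cell = (+0.52) − (-2.68) = +3.20 V, with n = 1.
ΔG° = −nFE° = −RT ln K, so ln K = nFE°/(RT) = (1)(96485)(+3.20) / ((8.314)(323)) = 114.973.
log₁₀ K = 114.973 / ln 10 = 49.9.

49.9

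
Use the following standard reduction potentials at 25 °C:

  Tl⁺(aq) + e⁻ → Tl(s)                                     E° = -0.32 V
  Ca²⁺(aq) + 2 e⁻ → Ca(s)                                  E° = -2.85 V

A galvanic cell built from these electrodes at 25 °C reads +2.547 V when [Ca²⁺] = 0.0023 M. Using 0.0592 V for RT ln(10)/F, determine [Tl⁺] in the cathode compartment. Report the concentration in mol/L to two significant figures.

0.093 M

Tl⁺/Tl is the cathode, Ca²⁺/Ca the anode: E°cell = +2.53 V, n = 2.
Overall reaction: 2 Tl⁺(aq) + Ca(s) → 2 Tl(s) + Ca²⁺(aq); Q = [Ca²⁺]^1/[Tl⁺]^2.
From E = E° − (0.0592/n) log Q: log Q = (E° − E)·n/0.0592 = (+2.53 − (+2.547))·2/0.0592 = -0.5743.
So 2·log[Tl⁺] = 1·log(0.0023) − log Q = -2.6383 − (-0.5743) = -2.0640; log[Tl⁺] = -2.0640 / 2 = -1.0320; [Tl⁺] = 10^(-1.0320) ≈ 0.093 M.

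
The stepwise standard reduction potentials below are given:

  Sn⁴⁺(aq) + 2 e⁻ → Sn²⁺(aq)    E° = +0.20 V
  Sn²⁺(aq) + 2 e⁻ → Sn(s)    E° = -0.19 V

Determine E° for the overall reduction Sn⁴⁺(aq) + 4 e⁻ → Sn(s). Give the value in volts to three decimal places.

+0.005 V

Since ΔG° = −nFE° is additive over sequential reductions, n₃E°₃ = n₁E°₁ + n₂E°₂.
E°₃ = (2×+0.20 + 2×-0.19) / 4 = (+0.020) / 4 = +0.005 V.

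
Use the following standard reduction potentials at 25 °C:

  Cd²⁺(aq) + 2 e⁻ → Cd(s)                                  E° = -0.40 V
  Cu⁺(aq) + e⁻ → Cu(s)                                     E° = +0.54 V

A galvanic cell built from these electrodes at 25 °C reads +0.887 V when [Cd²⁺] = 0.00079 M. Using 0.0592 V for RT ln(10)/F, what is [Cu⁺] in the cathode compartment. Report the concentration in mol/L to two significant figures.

0.0036 M

Cu⁺/Cu is the cathode, Cd²⁺/Cd the anode: E°cell = +0.94 V, n = 2.
Overall reaction: 2 Cu⁺(aq) + Cd(s) → 2 Cu(s) + Cd²⁺(aq); Q = [Cd²⁺]^1/[Cu⁺]^2.
From E = E° − (0.0592/n) log Q: log Q = (E° − E)·n/0.0592 = (+0.94 − (+0.887))·2/0.0592 = 1.7905.
So 2·log[Cu⁺] = 1·log(0.00079) − log Q = -3.1024 − (1.7905) = -4.8929; log[Cu⁺] = -4.8929 / 2 = -2.4465; [Cu⁺] = 10^(-2.4465) ≈ 0.0036 M.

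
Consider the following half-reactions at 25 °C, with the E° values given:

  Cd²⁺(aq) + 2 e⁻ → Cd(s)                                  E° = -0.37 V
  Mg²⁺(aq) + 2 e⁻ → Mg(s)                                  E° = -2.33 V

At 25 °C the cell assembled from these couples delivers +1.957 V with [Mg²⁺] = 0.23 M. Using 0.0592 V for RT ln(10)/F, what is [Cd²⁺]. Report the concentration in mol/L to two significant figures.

Cd²⁺/Cd is the cathode, Mg²⁺/Mg the anode: E°cell = +1.96 V, n = 2.
Overall reaction: Cd²⁺(aq) + Mg(s) → Cd(s) + Mg²⁺(aq); Q = [Mg²⁺]^1/[Cd²⁺]^1.
From E = E° − (0.0592/n) log Q: log Q = (E° − E)·n/0.0592 = (+1.96 − (+1.957))·2/0.0592 = 0.1014.
So 1·log[Cd²⁺] = 1·log(0.23) − log Q = -0.6383 − (0.1014) = -0.7397; [Cd²⁺] = 10^(-0.7397) ≈ 0.18 M.

0.18 M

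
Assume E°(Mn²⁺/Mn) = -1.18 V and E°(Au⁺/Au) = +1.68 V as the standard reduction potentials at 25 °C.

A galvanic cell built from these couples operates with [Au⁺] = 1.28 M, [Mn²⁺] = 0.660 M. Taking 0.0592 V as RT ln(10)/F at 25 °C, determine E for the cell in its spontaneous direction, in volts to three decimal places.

Au⁺/Au is the cathode (higher E°), Mn²⁺/Mn the anode: E°cell = +1.68 − (-1.18) = +2.86 V, n = 2.
Overall: 2 Au⁺(aq) + Mn(s) → 2 Au(s) + Mn²⁺(aq)
Q = [Mn²⁺] / ([Au⁺]^2); log Q = -0.395.
E = E° − (0.0592/n) log Q = +2.86 − (0.0592/2)(-0.395) = +2.872 V.

+2.872 V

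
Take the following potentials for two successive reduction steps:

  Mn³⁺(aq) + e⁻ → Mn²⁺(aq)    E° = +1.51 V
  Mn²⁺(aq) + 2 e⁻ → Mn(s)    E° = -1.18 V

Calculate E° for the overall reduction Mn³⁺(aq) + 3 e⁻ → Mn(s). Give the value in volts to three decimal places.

Since ΔG° = −nFE° is additive over sequential reductions, n₃E°₃ = n₁E°₁ + n₂E°₂.
E°₃ = (1×+1.51 + 2×-1.18) / 3 = (-0.850) / 3 = -0.283 V.

-0.283 V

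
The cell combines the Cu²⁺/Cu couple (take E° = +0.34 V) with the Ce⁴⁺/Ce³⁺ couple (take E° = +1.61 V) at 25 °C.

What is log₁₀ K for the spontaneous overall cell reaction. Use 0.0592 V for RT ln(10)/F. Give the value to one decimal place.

42.9

Cathode: Ce⁴⁺/Ce³⁺; anode: Cu²⁺/Cu. E°cell = +1.27 V, n = 2.
log K = nE°cell / 0.0592 = (2)(+1.27) / 0.0592 = 42.9.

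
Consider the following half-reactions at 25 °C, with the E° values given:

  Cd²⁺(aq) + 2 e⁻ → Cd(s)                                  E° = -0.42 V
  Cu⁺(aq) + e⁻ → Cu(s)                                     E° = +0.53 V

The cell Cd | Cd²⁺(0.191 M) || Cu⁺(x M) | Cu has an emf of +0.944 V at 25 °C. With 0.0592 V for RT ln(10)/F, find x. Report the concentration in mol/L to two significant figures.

Cu⁺/Cu is the cathode, Cd²⁺/Cd the anode: E°cell = +0.95 V, n = 2.
Overall reaction: 2 Cu⁺(aq) + Cd(s) → 2 Cu(s) + Cd²⁺(aq); Q = [Cd²⁺]^1/[Cu⁺]^2.
From E = E° − (0.0592/n) log Q: log Q = (E° − E)·n/0.0592 = (+0.95 − (+0.944))·2/0.0592 = 0.2027.
So 2·log[Cu⁺] = 1·log(0.191) − log Q = -0.7190 − (0.2027) = -0.9217; log[Cu⁺] = -0.9217 / 2 = -0.4608; [Cu⁺] = 10^(-0.4608) ≈ 0.35 M.

0.35 M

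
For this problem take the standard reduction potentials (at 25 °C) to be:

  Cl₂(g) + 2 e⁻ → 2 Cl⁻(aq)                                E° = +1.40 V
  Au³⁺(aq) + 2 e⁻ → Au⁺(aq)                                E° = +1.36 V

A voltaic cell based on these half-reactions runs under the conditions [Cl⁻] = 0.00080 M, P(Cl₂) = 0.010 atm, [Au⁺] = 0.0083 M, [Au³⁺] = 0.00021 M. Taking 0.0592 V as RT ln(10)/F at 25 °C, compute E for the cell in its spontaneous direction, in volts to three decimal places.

+0.211 V

Cl₂/Cl⁻ is the cathode (higher E°), Au³⁺/Au⁺ the anode: E°cell = +1.40 − (+1.36) = +0.04 V, n = 2.
Overall: Cl₂(g) + Au⁺(aq) → 2 Cl⁻(aq) + Au³⁺(aq)
Q = [Cl⁻]^2·[Au³⁺] / (P(Cl₂)·[Au⁺]); log Q = -5.791.
E = E° − (0.0592/n) log Q = +0.04 − (0.0592/2)(-5.791) = +0.211 V.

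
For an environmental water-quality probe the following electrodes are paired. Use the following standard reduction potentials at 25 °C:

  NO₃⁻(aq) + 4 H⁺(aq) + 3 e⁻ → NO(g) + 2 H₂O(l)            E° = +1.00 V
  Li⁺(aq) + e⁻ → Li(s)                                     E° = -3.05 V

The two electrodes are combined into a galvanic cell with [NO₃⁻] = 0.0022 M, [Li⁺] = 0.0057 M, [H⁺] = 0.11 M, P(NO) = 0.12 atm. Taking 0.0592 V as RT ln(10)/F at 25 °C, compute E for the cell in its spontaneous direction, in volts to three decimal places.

NO₃⁻/NO is the cathode (higher E°), Li⁺/Li the anode: E°cell = +1.00 − (-3.05) = +4.05 V, n = 3.
Overall: NO₃⁻(aq) + 4 H⁺(aq) + 3 Li(s) → NO(g) + 2 H₂O(l) + 3 Li⁺(aq)
Q = P(NO)·[Li⁺]^3 / ([NO₃⁻]·[H⁺]^4); log Q = -1.161.
E = E° − (0.0592/n) log Q = +4.05 − (0.0592/3)(-1.161) = +4.073 V.

+4.073 V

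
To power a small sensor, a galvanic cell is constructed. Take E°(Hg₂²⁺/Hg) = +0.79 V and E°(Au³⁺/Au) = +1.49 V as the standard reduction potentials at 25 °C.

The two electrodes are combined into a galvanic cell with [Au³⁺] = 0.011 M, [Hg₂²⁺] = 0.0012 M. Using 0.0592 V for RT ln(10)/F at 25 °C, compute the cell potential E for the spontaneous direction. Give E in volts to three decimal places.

+0.748 V

Au³⁺/Au is the cathode (higher E°), Hg₂²⁺/Hg the anode: E°cell = +1.49 − (+0.79) = +0.70 V, n = 6.
Overall: 2 Au³⁺(aq) + 6 Hg(l) → 2 Au(s) + 3 Hg₂²⁺(aq)
Q = [Hg₂²⁺]^3 / ([Au³⁺]^2); log Q = -4.845.
E = E° − (0.0592/n) log Q = +0.70 − (0.0592/6)(-4.845) = +0.748 V.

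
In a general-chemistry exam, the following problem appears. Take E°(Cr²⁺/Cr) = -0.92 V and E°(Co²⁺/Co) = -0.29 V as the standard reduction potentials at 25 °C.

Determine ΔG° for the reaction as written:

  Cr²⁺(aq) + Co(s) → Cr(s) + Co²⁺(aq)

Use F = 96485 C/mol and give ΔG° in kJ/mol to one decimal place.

As written, Cr²⁺/Cr is reduced (cathode) and Co²⁺/Co is oxidised (anode), so E°cell = (-0.92) − (-0.29) = -0.63 V.
Balancing electrons gives n = 2.
ΔG° = −nFE° = −(2)(96485)(-0.63) = 121,571 J = +121.6 kJ/mol.

+121.6 kJ/mol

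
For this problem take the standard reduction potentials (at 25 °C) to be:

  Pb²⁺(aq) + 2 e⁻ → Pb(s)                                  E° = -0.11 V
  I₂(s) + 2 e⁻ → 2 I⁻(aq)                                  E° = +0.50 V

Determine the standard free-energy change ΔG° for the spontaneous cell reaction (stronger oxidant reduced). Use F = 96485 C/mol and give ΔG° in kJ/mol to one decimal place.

I₂/I⁻ (E° = +0.50 V) is the cathode; Pb²⁺/Pb (E° = -0.11 V) is the anode, so E°cell = +0.61 V.
Balancing electrons gives n = 2 (lcm of 2 and 2).
ΔG° = −nFE° = −(2)(96485)(+0.61) = -117,712 J = -117.7 kJ/mol.

-117.7 kJ/mol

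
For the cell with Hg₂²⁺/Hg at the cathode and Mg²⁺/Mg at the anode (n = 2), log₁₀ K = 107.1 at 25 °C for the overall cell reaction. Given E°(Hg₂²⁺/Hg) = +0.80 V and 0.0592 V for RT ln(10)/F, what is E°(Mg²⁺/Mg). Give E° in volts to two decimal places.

E°cell = (0.0592/n)·log K = (0.0592/2)(107.1) = +3.170 V.
Since Hg₂²⁺/Hg is the cathode and Mg²⁺/Mg the anode, E°cell = E°(Hg₂²⁺/Hg) − E°(Mg²⁺/Mg).
So E°(Mg²⁺/Mg) = E°(Hg₂²⁺/Hg) − E°cell = (+0.80) − (+3.170) = -2.37 V.

-2.37 V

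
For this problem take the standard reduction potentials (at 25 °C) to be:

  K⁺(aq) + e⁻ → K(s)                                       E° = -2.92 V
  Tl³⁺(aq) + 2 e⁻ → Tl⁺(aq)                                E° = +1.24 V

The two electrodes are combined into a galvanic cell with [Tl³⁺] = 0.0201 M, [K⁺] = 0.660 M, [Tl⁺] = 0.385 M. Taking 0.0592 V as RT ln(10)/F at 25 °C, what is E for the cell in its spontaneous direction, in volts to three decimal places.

Tl³⁺/Tl⁺ is the cathode (higher E°), K⁺/K the anode: E°cell = +1.24 − (-2.92) = +4.16 V, n = 2.
Overall: Tl³⁺(aq) + 2 K(s) → Tl⁺(aq) + 2 K⁺(aq)
Q = [Tl⁺]·[K⁺]^2 / ([Tl³⁺]); log Q = 0.921.
E = E° − (0.0592/n) log Q = +4.16 − (0.0592/2)(0.921) = +4.133 V.

+4.133 V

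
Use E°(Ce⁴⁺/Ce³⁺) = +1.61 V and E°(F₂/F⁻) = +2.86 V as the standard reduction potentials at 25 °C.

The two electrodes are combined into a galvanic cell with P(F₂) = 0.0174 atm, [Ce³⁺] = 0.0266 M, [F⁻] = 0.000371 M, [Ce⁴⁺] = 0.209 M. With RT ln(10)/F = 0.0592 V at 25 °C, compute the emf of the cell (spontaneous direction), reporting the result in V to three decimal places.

+1.348 V

F₂/F⁻ is the cathode (higher E°), Ce⁴⁺/Ce³⁺ the anode: E°cell = +2.86 − (+1.61) = +1.25 V, n = 2.
Overall: F₂(g) + 2 Ce³⁺(aq) → 2 F⁻(aq) + 2 Ce⁴⁺(aq)
Q = [F⁻]^2·[Ce⁴⁺]^2 / (P(F₂)·[Ce³⁺]^2); log Q = -3.311.
E = E° − (0.0592/n) log Q = +1.25 − (0.0592/2)(-3.311) = +1.348 V.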